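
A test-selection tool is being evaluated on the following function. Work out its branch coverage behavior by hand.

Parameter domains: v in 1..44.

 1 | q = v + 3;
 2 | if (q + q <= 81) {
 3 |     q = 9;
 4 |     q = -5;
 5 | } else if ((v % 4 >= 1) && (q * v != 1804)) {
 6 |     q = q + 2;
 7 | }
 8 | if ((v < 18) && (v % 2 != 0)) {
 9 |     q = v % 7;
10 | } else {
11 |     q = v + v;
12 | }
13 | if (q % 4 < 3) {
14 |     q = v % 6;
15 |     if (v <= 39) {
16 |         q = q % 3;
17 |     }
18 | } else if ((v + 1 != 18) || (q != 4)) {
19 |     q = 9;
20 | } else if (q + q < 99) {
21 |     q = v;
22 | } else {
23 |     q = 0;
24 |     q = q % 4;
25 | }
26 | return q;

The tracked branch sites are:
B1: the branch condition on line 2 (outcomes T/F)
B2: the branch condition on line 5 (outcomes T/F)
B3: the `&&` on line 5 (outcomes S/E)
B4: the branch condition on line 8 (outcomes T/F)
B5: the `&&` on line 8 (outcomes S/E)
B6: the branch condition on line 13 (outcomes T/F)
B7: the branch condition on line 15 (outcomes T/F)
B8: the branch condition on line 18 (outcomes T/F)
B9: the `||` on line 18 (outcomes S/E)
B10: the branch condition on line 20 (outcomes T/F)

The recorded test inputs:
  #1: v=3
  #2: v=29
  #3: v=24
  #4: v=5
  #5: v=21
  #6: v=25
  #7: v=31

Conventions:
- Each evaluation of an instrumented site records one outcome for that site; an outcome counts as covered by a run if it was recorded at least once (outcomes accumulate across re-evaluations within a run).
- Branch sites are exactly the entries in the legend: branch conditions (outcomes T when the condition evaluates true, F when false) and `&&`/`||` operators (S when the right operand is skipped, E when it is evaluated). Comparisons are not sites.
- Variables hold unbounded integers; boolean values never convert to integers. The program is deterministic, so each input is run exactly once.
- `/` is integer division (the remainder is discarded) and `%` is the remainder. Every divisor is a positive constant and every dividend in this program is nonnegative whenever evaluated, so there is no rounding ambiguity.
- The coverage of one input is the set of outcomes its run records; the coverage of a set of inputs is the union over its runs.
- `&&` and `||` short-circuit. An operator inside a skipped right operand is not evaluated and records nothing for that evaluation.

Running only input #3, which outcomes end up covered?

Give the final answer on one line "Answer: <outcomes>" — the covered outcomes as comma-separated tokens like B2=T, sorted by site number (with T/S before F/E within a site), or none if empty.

Simulating input #3 (v=24) step by step:
  B1->T, B5->S, B4->F, B6->T, B7->T
collecting distinct outcomes: B1=T, B4=F, B5=S, B6=T, B7=T

Answer: B1=T, B4=F, B5=S, B6=T, B7=T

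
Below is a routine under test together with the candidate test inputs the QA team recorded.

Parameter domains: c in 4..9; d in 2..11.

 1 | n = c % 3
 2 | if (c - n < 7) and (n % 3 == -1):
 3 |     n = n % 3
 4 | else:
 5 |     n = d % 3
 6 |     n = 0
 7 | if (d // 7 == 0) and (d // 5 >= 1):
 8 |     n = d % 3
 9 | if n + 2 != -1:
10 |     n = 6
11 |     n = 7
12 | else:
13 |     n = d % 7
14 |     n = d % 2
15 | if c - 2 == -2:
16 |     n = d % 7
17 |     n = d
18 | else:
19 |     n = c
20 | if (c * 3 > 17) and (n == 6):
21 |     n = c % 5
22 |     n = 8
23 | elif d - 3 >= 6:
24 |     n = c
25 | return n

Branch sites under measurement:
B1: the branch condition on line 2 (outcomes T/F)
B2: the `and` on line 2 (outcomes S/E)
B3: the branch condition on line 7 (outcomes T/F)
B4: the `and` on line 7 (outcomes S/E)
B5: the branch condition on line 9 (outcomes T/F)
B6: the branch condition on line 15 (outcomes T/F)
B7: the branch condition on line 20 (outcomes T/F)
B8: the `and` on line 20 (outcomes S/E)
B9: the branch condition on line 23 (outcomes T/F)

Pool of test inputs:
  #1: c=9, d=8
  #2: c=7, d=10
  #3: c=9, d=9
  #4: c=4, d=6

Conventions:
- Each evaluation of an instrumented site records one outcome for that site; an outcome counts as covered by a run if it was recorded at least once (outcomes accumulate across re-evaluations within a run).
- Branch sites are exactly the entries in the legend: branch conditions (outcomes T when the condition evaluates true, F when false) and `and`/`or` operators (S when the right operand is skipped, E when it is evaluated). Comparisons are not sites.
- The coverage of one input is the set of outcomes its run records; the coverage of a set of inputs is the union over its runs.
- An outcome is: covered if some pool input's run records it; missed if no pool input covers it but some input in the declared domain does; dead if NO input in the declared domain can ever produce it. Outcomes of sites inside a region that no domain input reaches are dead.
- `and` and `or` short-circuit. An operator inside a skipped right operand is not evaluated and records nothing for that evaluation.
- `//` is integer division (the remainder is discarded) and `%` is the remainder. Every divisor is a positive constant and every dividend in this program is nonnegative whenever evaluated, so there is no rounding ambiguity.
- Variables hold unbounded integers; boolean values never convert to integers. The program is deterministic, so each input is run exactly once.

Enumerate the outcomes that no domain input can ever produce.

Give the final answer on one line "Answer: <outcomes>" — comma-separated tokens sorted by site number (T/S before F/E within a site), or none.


checking every outcome against all 60 domain inputs:
  B1=T: zero occurrences over every domain input -> dead
  B5=F: zero occurrences over every domain input -> dead
  B6=T: zero occurrences over every domain input -> dead
  reachable outcomes have witnesses, e.g. B1=F (e.g. c=4, d=2), B2=S (e.g. c=9, d=2), B2=E (e.g. c=4, d=2), B3=T (e.g. c=4, d=5)
Answer: B1=T, B5=F, B6=T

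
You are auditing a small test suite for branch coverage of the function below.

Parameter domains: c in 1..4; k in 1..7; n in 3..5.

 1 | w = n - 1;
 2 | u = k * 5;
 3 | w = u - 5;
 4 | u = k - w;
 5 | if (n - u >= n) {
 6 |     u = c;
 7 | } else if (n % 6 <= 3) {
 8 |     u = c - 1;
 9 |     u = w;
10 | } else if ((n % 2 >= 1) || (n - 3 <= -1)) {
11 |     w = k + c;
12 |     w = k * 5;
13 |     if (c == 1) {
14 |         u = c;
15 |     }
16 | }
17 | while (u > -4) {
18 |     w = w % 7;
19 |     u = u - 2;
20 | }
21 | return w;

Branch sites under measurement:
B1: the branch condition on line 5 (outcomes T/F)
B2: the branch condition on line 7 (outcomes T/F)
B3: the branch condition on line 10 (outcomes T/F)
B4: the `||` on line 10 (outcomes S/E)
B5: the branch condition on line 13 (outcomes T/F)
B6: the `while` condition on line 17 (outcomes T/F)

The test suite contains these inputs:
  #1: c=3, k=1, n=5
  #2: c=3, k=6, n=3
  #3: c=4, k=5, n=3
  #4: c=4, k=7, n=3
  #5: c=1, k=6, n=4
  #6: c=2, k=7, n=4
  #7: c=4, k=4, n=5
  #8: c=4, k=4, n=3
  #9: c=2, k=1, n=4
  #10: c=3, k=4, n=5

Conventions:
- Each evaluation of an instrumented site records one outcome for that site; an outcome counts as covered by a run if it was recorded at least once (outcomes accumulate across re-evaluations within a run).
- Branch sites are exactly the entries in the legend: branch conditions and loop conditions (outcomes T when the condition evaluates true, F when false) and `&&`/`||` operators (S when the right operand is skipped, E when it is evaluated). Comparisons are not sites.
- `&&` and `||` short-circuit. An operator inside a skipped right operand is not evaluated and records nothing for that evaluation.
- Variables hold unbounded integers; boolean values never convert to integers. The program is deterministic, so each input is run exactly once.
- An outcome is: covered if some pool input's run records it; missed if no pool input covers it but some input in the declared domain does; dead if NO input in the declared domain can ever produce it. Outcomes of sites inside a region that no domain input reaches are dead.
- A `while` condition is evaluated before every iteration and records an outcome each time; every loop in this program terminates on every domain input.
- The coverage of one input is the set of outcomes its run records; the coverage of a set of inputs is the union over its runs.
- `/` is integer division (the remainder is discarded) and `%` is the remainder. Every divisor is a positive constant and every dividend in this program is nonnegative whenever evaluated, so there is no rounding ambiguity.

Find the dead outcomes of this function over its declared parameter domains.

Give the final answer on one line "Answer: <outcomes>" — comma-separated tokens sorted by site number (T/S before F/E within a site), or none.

running all 84 domain inputs and tallying outcomes:
  reachable outcomes have witnesses, e.g. B1=T (e.g. c=1, k=2, n=3), B1=F (e.g. c=1, k=1, n=3), B2=T (e.g. c=1, k=1, n=3), B2=F (e.g. c=1, k=1, n=4)

Answer: none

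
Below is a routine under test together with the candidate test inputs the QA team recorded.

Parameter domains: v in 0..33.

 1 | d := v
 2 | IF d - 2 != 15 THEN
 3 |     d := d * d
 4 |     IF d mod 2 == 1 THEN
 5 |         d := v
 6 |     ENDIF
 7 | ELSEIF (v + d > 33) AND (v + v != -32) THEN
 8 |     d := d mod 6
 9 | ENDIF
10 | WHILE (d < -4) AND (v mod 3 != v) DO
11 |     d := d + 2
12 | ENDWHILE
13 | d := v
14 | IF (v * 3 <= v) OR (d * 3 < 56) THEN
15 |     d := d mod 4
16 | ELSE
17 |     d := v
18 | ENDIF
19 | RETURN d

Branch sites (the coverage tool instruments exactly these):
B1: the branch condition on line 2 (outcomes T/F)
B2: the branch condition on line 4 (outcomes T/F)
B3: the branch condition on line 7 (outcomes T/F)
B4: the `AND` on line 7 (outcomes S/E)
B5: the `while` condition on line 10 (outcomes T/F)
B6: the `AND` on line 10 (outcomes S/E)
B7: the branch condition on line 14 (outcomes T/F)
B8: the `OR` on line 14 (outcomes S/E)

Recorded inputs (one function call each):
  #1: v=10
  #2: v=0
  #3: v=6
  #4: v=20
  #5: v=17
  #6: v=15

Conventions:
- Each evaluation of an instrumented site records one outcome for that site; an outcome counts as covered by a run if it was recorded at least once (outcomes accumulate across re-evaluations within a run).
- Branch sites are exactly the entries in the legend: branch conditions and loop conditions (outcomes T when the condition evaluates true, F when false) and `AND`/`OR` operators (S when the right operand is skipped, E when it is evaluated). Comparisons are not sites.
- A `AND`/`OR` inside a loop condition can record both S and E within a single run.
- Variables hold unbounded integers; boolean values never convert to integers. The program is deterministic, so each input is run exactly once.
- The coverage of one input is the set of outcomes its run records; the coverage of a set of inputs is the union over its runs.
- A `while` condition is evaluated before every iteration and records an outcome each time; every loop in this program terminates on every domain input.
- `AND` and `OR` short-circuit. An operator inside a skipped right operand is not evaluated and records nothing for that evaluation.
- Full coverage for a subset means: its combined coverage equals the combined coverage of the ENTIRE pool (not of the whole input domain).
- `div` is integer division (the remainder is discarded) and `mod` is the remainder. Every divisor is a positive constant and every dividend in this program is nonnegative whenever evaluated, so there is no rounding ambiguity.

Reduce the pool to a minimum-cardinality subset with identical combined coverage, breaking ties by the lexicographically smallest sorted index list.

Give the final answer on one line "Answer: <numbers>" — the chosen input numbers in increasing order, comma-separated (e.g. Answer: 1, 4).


input #1 (v=10): events B1->T, B2->F, B6->S, B5->F, B8->E, B7->T; covers B1=T, B2=F, B5=F, B6=S, B7=T, B8=E
input #2 (v=0): events B1->T, B2->F, B6->S, B5->F, B8->S, B7->T; covers B1=T, B2=F, B5=F, B6=S, B7=T, B8=S
input #3 (v=6): events B1->T, B2->F, B6->S, B5->F, B8->E, B7->T; covers B1=T, B2=F, B5=F, B6=S, B7=T, B8=E
input #4 (v=20): events B1->T, B2->F, B6->S, B5->F, B8->E, B7->F; covers B1=T, B2=F, B5=F, B6=S, B7=F, B8=E
input #5 (v=17): events B1->F, B4->E, B3->T, B6->S, B5->F, B8->E, B7->T; covers B1=F, B3=T, B4=E, B5=F, B6=S, B7=T, B8=E
input #6 (v=15): events B1->T, B2->T, B6->S, B5->F, B8->E, B7->T; covers B1=T, B2=T, B5=F, B6=S, B7=T, B8=E
pool-wide coverage (12 outcomes): B1=T, B1=F, B2=T, B2=F, B3=T, B4=E, B5=F, B6=S, B7=T, B7=F, B8=S, B8=E
no size-1 subset reaches all 12 outcomes (best union: 7/12)
no size-2 subset reaches all 12 outcomes (best union: 10/12)
no size-3 subset reaches all 12 outcomes (best union: 11/12)
size 4: inputs {2, 4, 5, 6} cover all 12 outcomes, and no lexicographically smaller subset of this size does
Answer: 2, 4, 5, 6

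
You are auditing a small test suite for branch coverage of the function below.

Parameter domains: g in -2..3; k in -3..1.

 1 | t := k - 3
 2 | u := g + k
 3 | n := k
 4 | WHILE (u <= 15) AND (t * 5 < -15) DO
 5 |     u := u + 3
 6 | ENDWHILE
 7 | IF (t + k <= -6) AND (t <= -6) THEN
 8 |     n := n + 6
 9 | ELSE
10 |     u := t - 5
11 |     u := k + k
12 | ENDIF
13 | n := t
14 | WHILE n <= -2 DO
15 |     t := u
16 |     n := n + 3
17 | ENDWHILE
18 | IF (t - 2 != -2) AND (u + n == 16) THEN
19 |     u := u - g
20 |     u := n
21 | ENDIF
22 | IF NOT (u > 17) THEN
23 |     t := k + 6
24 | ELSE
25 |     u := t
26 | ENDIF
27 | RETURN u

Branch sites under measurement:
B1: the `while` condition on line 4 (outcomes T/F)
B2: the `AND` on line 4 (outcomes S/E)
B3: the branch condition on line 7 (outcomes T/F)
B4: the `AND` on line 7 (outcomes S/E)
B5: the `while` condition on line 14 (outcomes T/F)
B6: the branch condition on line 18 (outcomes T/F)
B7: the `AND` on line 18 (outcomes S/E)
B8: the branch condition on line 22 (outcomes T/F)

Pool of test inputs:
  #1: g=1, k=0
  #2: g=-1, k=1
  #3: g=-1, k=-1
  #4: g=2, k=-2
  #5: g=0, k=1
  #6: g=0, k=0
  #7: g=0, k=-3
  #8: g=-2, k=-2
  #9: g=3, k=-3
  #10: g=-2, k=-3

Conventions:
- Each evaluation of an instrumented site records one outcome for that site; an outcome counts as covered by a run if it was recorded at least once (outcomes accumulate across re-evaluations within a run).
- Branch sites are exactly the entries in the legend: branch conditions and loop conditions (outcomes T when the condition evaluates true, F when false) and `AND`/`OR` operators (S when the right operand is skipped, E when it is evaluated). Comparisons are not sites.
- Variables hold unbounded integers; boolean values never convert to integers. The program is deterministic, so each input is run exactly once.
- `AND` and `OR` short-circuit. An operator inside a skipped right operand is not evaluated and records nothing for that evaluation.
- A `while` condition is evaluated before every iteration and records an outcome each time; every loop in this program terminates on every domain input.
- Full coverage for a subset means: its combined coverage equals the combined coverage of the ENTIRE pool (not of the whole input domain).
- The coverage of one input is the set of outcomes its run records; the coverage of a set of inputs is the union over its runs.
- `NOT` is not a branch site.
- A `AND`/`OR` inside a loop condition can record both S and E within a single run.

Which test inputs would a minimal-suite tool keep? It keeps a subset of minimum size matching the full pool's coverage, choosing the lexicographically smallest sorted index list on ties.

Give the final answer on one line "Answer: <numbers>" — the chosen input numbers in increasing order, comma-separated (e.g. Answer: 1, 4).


#1 (g=1, k=0) -> B2->E, B1->F, B4->S, B3->F, B5->T, B5->F, B7->S, B6->F, B8->T; covered: B1=F, B2=E, B3=F, B4=S, B5=T, B5=F, B6=F, B7=S, B8=T
#2 (g=-1, k=1) -> B2->E, B1->F, B4->S, B3->F, B5->T, B5->F, B7->E, B6->F, B8->T; covered: B1=F, B2=E, B3=F, B4=S, B5=T, B5=F, B6=F, B7=E, B8=T
#3 (g=-1, k=-1) -> B2->E, B1->T, B2->E, B1->T, B2->E, B1->T, B2->E, B1->T, B2->E, B1->T, B2->E, B1->T, B2->S, B1->F, ...; covered: B1=T, B1=F, B2=S, B2=E, B3=F, B4=S, B5=T, B5=F, B6=F, B7=E, B8=T
#4 (g=2, k=-2) -> B2->E, B1->T, B2->E, B1->T, B2->E, B1->T, B2->E, B1->T, B2->E, B1->T, B2->E, B1->T, B2->S, B1->F, ...; covered: B1=T, B1=F, B2=S, B2=E, B3=F, B4=E, B5=T, B5=F, B6=F, B7=E, B8=T
#5 (g=0, k=1) -> B2->E, B1->F, B4->S, B3->F, B5->T, B5->F, B7->E, B6->F, B8->T; covered: B1=F, B2=E, B3=F, B4=S, B5=T, B5=F, B6=F, B7=E, B8=T
#6 (g=0, k=0) -> B2->E, B1->F, B4->S, B3->F, B5->T, B5->F, B7->S, B6->F, B8->T; covered: B1=F, B2=E, B3=F, B4=S, B5=T, B5=F, B6=F, B7=S, B8=T
#7 (g=0, k=-3) -> B2->E, B1->T, B2->E, B1->T, B2->E, B1->T, B2->E, B1->T, B2->E, B1->T, B2->E, B1->T, B2->E, B1->T, ...; covered: B1=T, B1=F, B2=S, B2=E, B3=T, B4=E, B5=T, B5=F, B6=F, B7=E, B8=F
#8 (g=-2, k=-2) -> B2->E, B1->T, B2->E, B1->T, B2->E, B1->T, B2->E, B1->T, B2->E, B1->T, B2->E, B1->T, B2->E, B1->T, ...; covered: B1=T, B1=F, B2=S, B2=E, B3=F, B4=E, B5=T, B5=F, B6=F, B7=E, B8=T
#9 (g=3, k=-3) -> B2->E, B1->T, B2->E, B1->T, B2->E, B1->T, B2->E, B1->T, B2->E, B1->T, B2->E, B1->T, B2->S, B1->F, ...; covered: B1=T, B1=F, B2=S, B2=E, B3=T, B4=E, B5=T, B5=F, B6=F, B7=E, B8=F
#10 (g=-2, k=-3) -> B2->E, B1->T, B2->E, B1->T, B2->E, B1->T, B2->E, B1->T, B2->E, B1->T, B2->E, B1->T, B2->E, B1->T, ...; covered: B1=T, B1=F, B2=S, B2=E, B3=T, B4=E, B5=T, B5=F, B6=T, B7=E, B8=T
the full pool covers 16 outcomes: B1=T, B1=F, B2=S, B2=E, B3=T, B3=F, B4=S, B4=E, B5=T, B5=F, B6=T, B6=F, B7=S, B7=E, B8=T, B8=F
no size-1 subset reaches all 16 outcomes (best union: 11/16)
no size-2 subset reaches all 16 outcomes (best union: 15/16)
at size 3, {1, 7, 10} reaches all 16 outcomes; every lexicographically earlier size-3 subset fails
Answer: 1, 7, 10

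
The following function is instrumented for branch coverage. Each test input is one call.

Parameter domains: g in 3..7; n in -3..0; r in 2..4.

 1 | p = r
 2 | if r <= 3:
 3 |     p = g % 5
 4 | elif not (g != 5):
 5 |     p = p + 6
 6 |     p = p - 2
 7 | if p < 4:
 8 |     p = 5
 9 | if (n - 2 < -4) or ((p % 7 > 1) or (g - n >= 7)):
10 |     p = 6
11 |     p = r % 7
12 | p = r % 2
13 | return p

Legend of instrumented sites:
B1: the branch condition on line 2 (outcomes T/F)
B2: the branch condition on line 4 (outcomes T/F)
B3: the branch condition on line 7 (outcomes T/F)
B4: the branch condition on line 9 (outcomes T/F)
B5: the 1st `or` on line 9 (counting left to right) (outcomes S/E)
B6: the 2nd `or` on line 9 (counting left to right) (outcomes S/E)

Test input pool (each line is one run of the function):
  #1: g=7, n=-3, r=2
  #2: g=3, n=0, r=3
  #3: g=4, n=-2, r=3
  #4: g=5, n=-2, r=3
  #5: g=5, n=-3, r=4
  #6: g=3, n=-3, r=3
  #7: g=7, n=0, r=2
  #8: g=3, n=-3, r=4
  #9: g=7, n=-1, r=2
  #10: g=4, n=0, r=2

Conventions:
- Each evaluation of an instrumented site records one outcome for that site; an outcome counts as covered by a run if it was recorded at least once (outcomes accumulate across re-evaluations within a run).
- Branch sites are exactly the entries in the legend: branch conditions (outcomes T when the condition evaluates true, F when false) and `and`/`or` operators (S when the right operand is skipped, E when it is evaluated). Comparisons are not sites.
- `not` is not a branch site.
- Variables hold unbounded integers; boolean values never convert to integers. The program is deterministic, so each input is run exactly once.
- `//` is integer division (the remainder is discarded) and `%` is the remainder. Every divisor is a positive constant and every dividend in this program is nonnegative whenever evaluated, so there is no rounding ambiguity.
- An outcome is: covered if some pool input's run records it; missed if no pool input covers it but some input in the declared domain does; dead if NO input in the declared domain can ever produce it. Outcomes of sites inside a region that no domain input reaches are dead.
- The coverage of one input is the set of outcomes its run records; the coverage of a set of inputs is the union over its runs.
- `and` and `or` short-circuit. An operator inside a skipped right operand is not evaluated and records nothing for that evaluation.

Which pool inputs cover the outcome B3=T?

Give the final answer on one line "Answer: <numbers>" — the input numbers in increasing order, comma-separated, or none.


input #1 (g=7, n=-3, r=2): records B3=T
input #2 (g=3, n=0, r=3): records B3=T
input #3 (g=4, n=-2, r=3): does not record B3=T
input #4 (g=5, n=-2, r=3): records B3=T
input #5 (g=5, n=-3, r=4): does not record B3=T
input #6 (g=3, n=-3, r=3): records B3=T
input #7 (g=7, n=0, r=2): records B3=T
input #8 (g=3, n=-3, r=4): does not record B3=T
input #9 (g=7, n=-1, r=2): records B3=T
input #10 (g=4, n=0, r=2): does not record B3=T
Answer: 1, 2, 4, 6, 7, 9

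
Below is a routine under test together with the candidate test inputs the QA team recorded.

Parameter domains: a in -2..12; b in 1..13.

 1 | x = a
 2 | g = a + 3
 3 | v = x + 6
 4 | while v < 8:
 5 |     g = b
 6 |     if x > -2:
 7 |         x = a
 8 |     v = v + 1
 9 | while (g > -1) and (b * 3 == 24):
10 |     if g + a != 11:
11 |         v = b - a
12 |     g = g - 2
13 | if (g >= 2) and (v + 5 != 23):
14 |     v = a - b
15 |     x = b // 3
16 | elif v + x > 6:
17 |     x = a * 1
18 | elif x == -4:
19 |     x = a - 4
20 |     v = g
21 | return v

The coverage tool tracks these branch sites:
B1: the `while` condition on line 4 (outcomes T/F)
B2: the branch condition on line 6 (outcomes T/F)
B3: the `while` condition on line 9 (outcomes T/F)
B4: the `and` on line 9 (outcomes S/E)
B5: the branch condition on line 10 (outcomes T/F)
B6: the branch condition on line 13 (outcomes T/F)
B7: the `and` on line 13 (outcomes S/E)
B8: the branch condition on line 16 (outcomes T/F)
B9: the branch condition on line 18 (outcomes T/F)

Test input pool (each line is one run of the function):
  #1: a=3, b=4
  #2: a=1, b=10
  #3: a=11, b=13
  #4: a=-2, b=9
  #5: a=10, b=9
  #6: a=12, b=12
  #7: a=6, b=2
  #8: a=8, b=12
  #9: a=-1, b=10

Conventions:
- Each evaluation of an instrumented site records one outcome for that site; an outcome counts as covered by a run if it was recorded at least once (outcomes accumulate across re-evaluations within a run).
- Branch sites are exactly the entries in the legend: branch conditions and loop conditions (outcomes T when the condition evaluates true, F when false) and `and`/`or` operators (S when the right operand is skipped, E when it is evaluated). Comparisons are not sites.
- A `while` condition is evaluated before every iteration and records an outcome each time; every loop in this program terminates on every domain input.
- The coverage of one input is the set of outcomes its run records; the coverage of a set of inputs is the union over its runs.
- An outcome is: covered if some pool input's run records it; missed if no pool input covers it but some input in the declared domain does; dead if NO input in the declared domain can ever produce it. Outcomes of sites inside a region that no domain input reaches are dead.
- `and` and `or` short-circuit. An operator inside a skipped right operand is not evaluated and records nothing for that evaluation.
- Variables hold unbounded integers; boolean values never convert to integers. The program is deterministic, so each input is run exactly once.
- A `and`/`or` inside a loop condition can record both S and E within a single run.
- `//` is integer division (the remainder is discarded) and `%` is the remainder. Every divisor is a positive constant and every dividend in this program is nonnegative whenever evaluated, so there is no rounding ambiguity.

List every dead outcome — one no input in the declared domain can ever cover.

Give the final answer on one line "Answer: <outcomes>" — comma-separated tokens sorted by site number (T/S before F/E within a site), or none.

running all 195 domain inputs and tallying outcomes:
  B9=T: unreachable across the whole domain -> dead
  reachable outcomes have witnesses, e.g. B1=T (e.g. a=-2, b=1), B1=F (e.g. a=-2, b=1), B2=T (e.g. a=-1, b=1), B2=F (e.g. a=-2, b=1)

Answer: B9=T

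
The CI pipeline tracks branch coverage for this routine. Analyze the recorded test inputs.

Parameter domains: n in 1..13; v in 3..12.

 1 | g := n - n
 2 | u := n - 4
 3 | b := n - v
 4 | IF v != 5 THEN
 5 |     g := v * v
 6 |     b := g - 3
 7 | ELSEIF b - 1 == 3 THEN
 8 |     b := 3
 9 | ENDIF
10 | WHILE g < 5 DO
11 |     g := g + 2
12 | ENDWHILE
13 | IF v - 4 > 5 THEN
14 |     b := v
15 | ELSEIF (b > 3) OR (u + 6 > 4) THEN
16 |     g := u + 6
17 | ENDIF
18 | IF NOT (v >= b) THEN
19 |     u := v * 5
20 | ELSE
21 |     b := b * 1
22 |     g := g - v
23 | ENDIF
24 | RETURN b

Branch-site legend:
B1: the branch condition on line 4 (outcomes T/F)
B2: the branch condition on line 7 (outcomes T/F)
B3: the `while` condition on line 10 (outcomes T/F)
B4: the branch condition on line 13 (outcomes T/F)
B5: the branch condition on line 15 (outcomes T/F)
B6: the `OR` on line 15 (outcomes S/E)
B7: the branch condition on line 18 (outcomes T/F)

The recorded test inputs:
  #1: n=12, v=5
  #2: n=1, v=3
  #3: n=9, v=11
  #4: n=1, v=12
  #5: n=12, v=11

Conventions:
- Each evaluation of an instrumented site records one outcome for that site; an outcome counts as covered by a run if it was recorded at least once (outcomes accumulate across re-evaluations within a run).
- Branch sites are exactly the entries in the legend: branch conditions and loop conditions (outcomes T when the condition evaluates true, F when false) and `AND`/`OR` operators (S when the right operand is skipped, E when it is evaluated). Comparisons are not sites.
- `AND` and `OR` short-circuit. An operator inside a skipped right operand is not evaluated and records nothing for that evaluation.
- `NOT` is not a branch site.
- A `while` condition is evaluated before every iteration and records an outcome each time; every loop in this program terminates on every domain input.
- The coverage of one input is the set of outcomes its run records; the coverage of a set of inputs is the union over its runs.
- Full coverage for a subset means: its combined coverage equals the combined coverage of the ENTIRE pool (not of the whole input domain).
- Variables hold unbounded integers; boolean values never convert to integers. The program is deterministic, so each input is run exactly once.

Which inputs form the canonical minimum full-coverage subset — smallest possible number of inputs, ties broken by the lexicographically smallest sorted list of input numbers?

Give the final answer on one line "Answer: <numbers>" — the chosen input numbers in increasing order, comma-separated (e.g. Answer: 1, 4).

run #1 (n=12, v=5) runs B1->F, B2->F, B3->T, B3->T, B3->T, B3->F, B4->F, B6->S, B5->T, B7->T; records B1=F, B2=F, B3=T, B3=F, B4=F, B5=T, B6=S, B7=T
run #2 (n=1, v=3) runs B1->T, B3->F, B4->F, B6->S, B5->T, B7->T; records B1=T, B3=F, B4=F, B5=T, B6=S, B7=T
run #3 (n=9, v=11) runs B1->T, B3->F, B4->T, B7->F; records B1=T, B3=F, B4=T, B7=F
run #4 (n=1, v=12) runs B1->T, B3->F, B4->T, B7->F; records B1=T, B3=F, B4=T, B7=F
run #5 (n=12, v=11) runs B1->T, B3->F, B4->T, B7->F; records B1=T, B3=F, B4=T, B7=F
union over all inputs: B1=T, B1=F, B2=F, B3=T, B3=F, B4=T, B4=F, B5=T, B6=S, B7=T, B7=F (11 outcomes)
size 1 is not enough: best union over all size-1 subsets is 8/11
the canonical winner is {1, 3}: size 2, full 11-outcome coverage, earliest index list among size-2 covers

Answer: 1, 3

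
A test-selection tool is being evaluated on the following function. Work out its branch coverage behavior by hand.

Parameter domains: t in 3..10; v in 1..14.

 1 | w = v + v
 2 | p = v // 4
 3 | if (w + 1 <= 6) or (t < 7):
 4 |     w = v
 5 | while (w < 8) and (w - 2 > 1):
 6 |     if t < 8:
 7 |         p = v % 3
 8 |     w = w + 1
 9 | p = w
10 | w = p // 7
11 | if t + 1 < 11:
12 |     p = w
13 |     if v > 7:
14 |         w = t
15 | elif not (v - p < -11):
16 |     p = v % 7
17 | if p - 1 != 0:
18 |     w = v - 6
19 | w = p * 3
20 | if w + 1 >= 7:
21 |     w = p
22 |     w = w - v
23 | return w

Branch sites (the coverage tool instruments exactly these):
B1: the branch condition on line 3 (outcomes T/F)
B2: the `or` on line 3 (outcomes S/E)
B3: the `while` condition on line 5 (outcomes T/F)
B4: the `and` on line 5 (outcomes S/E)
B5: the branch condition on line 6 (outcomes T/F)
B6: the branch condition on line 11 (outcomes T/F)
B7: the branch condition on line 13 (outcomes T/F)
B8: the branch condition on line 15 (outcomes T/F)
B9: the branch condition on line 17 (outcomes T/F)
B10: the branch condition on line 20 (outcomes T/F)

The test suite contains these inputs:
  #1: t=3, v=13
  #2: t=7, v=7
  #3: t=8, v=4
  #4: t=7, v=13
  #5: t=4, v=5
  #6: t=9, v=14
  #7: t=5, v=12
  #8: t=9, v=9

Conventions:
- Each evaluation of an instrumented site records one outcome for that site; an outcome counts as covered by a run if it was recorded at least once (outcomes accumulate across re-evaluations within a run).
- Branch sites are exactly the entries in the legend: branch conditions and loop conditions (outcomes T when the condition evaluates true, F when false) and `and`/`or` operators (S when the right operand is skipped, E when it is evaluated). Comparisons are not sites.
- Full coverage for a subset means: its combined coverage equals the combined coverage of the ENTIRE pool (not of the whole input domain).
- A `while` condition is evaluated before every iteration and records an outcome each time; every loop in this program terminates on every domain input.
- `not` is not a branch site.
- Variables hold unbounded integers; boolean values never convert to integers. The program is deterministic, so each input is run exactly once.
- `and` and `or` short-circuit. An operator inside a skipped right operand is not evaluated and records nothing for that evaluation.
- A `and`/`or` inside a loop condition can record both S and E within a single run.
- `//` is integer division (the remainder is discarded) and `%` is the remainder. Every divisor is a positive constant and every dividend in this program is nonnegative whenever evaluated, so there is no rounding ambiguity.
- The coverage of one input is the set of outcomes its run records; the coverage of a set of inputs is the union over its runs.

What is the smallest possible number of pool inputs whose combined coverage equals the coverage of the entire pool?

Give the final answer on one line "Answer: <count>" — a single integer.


input #1, t=3, v=13: events B2->E, B1->T, B4->S, B3->F, B6->T, B7->T, B9->F, B10->F; outcomes B1=T, B2=E, B3=F, B4=S, B6=T, B7=T, B9=F, B10=F
input #2, t=7, v=7: events B2->E, B1->F, B4->S, B3->F, B6->T, B7->F, B9->T, B10->T; outcomes B1=F, B2=E, B3=F, B4=S, B6=T, B7=F, B9=T, B10=T
input #3, t=8, v=4: events B2->E, B1->F, B4->S, B3->F, B6->T, B7->F, B9->F, B10->F; outcomes B1=F, B2=E, B3=F, B4=S, B6=T, B7=F, B9=F, B10=F
input #4, t=7, v=13: events B2->E, B1->F, B4->S, B3->F, B6->T, B7->T, B9->T, B10->T; outcomes B1=F, B2=E, B3=F, B4=S, B6=T, B7=T, B9=T, B10=T
input #5, t=4, v=5: events B2->E, B1->T, B4->E, B3->T, B5->T, B4->E, B3->T, B5->T, B4->E, B3->T, B5->T, B4->S, B3->F, B6->T, ...; outcomes B1=T, B2=E, B3=T, B3=F, B4=S, B4=E, B5=T, B6=T, B7=F, B9=F, B10=F
input #6, t=9, v=14: events B2->E, B1->F, B4->S, B3->F, B6->T, B7->T, B9->T, B10->T; outcomes B1=F, B2=E, B3=F, B4=S, B6=T, B7=T, B9=T, B10=T
input #7, t=5, v=12: events B2->E, B1->T, B4->S, B3->F, B6->T, B7->T, B9->F, B10->F; outcomes B1=T, B2=E, B3=F, B4=S, B6=T, B7=T, B9=F, B10=F
input #8, t=9, v=9: events B2->E, B1->F, B4->S, B3->F, B6->T, B7->T, B9->T, B10->T; outcomes B1=F, B2=E, B3=F, B4=S, B6=T, B7=T, B9=T, B10=T
the full pool covers 15 outcomes: B1=T, B1=F, B2=E, B3=T, B3=F, B4=S, B4=E, B5=T, B6=T, B7=T, B7=F, B9=T, B9=F, B10=T, B10=F
size 1 is not enough: best union over all size-1 subsets is 11/15
at size 2, {4, 5} reaches all 15 outcomes; every lexicographically earlier size-2 subset fails
Answer: 2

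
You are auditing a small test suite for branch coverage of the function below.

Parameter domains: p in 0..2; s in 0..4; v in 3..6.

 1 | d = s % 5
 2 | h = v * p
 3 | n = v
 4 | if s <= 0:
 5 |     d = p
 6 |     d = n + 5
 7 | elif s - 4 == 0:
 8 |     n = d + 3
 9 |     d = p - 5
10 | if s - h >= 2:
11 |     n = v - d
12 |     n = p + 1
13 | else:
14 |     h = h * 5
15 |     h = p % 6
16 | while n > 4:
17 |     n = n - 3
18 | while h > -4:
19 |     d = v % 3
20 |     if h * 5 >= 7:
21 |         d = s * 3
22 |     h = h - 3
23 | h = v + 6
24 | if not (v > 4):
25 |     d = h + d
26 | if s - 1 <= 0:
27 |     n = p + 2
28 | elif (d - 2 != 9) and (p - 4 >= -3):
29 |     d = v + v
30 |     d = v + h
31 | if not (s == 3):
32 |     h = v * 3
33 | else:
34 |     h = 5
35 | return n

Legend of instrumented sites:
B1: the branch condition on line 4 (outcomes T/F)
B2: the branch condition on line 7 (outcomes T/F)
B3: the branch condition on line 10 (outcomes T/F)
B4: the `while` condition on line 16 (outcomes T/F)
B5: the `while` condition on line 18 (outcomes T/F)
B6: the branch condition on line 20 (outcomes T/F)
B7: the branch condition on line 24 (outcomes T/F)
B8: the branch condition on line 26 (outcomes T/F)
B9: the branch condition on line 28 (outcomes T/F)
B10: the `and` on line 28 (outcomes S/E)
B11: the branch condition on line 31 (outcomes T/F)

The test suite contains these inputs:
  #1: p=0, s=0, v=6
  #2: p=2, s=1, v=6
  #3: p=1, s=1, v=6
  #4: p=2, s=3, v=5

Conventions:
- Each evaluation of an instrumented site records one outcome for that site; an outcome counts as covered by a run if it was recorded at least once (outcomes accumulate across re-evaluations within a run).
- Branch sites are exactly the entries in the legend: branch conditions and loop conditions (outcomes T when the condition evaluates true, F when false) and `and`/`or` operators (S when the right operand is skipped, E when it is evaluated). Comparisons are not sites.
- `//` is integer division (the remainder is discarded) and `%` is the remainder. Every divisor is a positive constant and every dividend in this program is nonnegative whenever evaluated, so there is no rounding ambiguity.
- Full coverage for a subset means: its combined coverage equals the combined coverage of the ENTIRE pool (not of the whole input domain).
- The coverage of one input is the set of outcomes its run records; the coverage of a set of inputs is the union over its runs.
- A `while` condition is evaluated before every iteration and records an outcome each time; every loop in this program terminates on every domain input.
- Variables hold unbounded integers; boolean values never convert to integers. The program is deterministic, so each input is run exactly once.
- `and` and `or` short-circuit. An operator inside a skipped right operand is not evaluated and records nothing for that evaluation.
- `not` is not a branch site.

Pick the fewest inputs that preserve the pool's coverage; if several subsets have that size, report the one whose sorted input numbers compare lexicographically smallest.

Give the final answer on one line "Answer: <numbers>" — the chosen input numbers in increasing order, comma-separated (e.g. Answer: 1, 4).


input #1, p=0, s=0, v=6: events B1->T, B3->F, B4->T, B4->F, B5->T, B6->F, B5->T, B6->F, B5->F, B7->F, B8->T, B11->T; outcomes B1=T, B3=F, B4=T, B4=F, B5=T, B5=F, B6=F, B7=F, B8=T, B11=T
input #2, p=2, s=1, v=6: events B1->F, B2->F, B3->F, B4->T, B4->F, B5->T, B6->T, B5->T, B6->F, B5->F, B7->F, B8->T, B11->T; outcomes B1=F, B2=F, B3=F, B4=T, B4=F, B5=T, B5=F, B6=T, B6=F, B7=F, B8=T, B11=T
input #3, p=1, s=1, v=6: events B1->F, B2->F, B3->F, B4->T, B4->F, B5->T, B6->F, B5->T, B6->F, B5->F, B7->F, B8->T, B11->T; outcomes B1=F, B2=F, B3=F, B4=T, B4=F, B5=T, B5=F, B6=F, B7=F, B8=T, B11=T
input #4, p=2, s=3, v=5: events B1->F, B2->F, B3->F, B4->T, B4->F, B5->T, B6->T, B5->T, B6->F, B5->F, B7->F, B8->F, B10->E, B9->T, ...; outcomes B1=F, B2=F, B3=F, B4=T, B4=F, B5=T, B5=F, B6=T, B6=F, B7=F, B8=F, B9=T, B10=E, B11=F
together the pool reaches 17 outcomes: B1=T, B1=F, B2=F, B3=F, B4=T, B4=F, B5=T, B5=F, B6=T, B6=F, B7=F, B8=T, B8=F, B9=T, B10=E, B11=T, B11=F
no size-1 subset reaches all 17 outcomes (best union: 14/17)
at size 2, {1, 4} reaches all 17 outcomes; every lexicographically earlier size-2 subset fails
Answer: 1, 4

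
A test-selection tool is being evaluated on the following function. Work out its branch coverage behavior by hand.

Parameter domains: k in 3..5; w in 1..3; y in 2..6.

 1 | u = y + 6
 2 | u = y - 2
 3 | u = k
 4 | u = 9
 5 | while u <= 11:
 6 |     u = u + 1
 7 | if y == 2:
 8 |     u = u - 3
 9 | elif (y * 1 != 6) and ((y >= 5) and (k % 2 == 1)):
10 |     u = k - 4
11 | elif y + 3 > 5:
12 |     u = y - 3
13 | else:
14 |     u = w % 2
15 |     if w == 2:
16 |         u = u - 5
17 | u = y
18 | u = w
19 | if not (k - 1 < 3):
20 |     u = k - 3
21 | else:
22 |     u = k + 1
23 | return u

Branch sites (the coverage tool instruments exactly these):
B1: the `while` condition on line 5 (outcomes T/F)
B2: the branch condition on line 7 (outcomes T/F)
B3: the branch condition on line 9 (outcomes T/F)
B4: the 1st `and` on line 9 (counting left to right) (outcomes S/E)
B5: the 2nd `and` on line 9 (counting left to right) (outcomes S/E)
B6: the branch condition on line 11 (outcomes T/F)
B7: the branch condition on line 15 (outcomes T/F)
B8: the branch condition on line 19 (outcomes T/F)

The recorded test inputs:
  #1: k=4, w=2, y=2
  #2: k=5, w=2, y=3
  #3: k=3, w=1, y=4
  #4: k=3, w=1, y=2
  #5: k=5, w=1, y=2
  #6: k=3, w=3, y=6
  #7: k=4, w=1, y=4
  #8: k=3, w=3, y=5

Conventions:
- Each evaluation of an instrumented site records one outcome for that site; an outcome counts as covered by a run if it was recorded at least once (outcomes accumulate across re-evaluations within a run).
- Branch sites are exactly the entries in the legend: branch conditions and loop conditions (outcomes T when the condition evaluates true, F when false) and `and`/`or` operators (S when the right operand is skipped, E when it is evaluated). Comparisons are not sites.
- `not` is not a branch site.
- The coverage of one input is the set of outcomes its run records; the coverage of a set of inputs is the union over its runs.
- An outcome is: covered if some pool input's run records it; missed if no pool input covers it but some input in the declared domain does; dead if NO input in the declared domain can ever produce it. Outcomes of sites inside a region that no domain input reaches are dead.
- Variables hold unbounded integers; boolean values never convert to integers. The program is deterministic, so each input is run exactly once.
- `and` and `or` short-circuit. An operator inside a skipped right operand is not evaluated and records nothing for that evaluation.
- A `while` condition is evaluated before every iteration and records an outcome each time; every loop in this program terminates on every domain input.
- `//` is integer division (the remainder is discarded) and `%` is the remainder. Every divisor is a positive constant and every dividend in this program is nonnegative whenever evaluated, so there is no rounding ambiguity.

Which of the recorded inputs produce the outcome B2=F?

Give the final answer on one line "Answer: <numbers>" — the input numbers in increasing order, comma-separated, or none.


input #1 (k=4, w=2, y=2): misses B2=F
input #2 (k=5, w=2, y=3): covers B2=F
input #3 (k=3, w=1, y=4): covers B2=F
input #4 (k=3, w=1, y=2): misses B2=F
input #5 (k=5, w=1, y=2): misses B2=F
input #6 (k=3, w=3, y=6): covers B2=F
input #7 (k=4, w=1, y=4): covers B2=F
input #8 (k=3, w=3, y=5): covers B2=F
Answer: 2, 3, 6, 7, 8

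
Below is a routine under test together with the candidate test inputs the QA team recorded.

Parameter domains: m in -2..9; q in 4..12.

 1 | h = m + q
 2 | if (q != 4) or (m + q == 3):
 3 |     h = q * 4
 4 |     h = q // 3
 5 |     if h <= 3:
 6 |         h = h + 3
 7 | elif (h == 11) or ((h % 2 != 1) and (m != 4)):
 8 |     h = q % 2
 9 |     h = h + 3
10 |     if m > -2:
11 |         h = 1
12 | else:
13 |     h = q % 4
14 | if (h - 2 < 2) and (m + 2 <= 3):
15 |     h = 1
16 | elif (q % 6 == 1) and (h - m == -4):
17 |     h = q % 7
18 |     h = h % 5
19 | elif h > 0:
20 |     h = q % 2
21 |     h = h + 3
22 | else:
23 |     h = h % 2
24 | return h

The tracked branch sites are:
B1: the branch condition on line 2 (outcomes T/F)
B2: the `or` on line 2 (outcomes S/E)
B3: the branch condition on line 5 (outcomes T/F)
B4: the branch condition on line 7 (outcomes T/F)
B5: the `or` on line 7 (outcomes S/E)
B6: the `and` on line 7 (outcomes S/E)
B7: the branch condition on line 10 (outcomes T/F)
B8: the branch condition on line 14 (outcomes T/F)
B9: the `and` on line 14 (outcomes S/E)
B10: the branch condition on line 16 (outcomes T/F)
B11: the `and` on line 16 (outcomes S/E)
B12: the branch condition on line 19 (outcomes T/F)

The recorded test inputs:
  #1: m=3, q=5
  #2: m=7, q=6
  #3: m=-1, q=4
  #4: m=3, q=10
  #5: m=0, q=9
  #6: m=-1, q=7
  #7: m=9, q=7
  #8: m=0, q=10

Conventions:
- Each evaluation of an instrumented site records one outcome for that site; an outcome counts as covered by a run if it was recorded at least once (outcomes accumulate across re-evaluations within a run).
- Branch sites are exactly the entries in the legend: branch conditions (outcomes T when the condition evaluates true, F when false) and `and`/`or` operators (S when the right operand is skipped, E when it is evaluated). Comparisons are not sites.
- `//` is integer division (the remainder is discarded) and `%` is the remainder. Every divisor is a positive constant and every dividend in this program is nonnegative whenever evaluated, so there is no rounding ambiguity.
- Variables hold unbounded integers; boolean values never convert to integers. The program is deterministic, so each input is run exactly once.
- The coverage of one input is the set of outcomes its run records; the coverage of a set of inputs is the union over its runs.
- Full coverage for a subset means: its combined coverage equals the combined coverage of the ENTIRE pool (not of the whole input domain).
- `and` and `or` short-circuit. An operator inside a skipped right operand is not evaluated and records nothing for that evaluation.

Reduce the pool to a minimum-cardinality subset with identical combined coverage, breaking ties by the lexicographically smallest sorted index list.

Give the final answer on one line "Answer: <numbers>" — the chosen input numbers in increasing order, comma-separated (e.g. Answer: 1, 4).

run #1 (m=3, q=5) records B1=T, B2=S, B3=T, B8=F, B9=S, B10=F, B11=S, B12=T
run #2 (m=7, q=6) records B1=T, B2=S, B3=T, B8=F, B9=S, B10=F, B11=S, B12=T
run #3 (m=-1, q=4) records B1=T, B2=E, B3=T, B8=F, B9=S, B10=F, B11=S, B12=T
run #4 (m=3, q=10) records B1=T, B2=S, B3=T, B8=F, B9=S, B10=F, B11=S, B12=T
run #5 (m=0, q=9) records B1=T, B2=S, B3=T, B8=F, B9=S, B10=F, B11=S, B12=T
run #6 (m=-1, q=7) records B1=T, B2=S, B3=T, B8=F, B9=S, B10=F, B11=E, B12=T
run #7 (m=9, q=7) records B1=T, B2=S, B3=T, B8=F, B9=S, B10=T, B11=E
run #8 (m=0, q=10) records B1=T, B2=S, B3=T, B8=F, B9=S, B10=F, B11=S, B12=T
together the pool reaches 11 outcomes: B1=T, B2=S, B2=E, B3=T, B8=F, B9=S, B10=T, B10=F, B11=S, B11=E, B12=T
no size-1 subset reaches all 11 outcomes (best union: 8/11)
at size 2, {3, 7} reaches all 11 outcomes; every lexicographically earlier size-2 subset fails

Answer: 3, 7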